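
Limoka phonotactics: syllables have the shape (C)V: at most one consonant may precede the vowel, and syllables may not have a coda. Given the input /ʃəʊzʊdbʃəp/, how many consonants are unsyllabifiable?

Under (C)V, the unsyllabifiable consonants are /d/, /b/, /p/ (no codas are permitted; onsets are limited to one consonant).

3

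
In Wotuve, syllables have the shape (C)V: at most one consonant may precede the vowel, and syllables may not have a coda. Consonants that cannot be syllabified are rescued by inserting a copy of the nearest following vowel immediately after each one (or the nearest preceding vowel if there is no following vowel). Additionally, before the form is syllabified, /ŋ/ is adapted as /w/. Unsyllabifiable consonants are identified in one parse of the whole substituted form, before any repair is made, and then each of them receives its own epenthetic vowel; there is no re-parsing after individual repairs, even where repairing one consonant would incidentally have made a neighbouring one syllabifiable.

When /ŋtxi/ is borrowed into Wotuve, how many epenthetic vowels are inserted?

2

After substitution the input is /wtxi/.
The unsyllabifiable consonants are /w/, /t/; each receives one epenthetic vowel.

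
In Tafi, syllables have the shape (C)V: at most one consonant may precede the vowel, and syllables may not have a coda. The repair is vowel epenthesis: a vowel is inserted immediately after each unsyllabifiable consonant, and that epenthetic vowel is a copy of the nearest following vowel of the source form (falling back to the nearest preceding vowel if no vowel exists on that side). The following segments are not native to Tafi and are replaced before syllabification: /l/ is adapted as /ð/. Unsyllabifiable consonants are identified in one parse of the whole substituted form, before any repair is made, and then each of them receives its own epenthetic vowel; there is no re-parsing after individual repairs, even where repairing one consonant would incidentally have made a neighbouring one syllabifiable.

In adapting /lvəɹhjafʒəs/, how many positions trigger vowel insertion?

After substitution the input is /ðvəɹhjafʒəs/.
The unsyllabifiable consonants are /ð/, /ɹ/, /h/, /f/, /s/; each receives one epenthetic vowel.

5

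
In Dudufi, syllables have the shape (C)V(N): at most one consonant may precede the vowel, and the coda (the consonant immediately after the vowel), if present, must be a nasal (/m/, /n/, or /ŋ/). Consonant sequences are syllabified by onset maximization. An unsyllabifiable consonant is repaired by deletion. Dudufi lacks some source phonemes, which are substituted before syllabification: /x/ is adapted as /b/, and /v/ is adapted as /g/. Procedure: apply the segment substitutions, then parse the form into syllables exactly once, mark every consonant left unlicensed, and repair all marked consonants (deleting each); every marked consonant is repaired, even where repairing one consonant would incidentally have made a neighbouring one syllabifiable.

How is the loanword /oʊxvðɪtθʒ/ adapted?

oʊðɪ

Substitution: /x/ → /b/, /v/ → /g/, giving /oʊbgðɪtθʒ/.
Under (C)V(N), the unsyllabifiable consonants are /b/, /g/, /t/, /θ/, /ʒ/ (only a nasal (/m/, /n/, or /ŋ/) is licensed in coda position; onsets are limited to one consonant).
Each unlicensed consonant is deleted: /b/, /g/, /t/, /θ/, /ʒ/.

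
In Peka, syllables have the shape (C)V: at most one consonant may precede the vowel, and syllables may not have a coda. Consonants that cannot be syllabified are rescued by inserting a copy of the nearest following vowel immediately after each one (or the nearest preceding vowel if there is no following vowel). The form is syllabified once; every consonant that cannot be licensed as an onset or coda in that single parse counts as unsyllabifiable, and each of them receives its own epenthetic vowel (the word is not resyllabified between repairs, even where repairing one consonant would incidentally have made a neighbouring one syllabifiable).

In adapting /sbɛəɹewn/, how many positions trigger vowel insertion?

The unsyllabifiable consonants are /s/, /w/, /n/; each receives one epenthetic vowel.

3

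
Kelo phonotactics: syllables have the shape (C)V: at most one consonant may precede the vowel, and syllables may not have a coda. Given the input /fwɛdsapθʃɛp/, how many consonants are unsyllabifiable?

Under (C)V, the unsyllabifiable consonants are /f/, /d/, /p/, /θ/, /p/ (no codas are permitted; onsets are limited to one consonant).

5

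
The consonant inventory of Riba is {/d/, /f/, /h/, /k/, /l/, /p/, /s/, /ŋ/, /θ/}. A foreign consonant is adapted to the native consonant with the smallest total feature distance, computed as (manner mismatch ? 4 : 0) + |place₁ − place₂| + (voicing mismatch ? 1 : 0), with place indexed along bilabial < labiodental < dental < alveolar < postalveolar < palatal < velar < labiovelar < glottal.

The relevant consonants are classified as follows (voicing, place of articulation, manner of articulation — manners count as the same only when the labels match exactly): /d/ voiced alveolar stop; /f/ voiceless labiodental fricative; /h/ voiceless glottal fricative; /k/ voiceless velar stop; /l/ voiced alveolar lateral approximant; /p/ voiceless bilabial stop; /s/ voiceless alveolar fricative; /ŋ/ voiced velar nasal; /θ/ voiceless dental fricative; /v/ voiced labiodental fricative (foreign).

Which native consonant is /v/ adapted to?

f

/f/ is closest: same manner (fricative), place distance 0 (labiodental→labiodental), voicing differs (+1); total 1. Next closest is /θ/ at distance 2.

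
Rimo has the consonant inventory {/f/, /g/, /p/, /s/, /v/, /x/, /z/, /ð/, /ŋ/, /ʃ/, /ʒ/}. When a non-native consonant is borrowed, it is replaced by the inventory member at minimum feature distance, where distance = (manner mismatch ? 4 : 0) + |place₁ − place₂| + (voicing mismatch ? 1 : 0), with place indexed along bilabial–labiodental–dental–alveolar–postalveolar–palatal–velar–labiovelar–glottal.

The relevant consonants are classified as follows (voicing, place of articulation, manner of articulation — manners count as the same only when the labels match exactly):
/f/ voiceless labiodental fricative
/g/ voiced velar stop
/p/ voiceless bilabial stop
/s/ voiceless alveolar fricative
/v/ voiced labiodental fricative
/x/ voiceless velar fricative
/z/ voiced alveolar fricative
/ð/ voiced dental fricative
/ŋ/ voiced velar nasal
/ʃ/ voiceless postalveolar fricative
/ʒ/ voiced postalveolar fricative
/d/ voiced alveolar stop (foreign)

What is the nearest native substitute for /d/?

g

/g/ is closest: same manner (stop), place distance 3 (alveolar→velar), same voicing; total 3. Next closest is /p/ at distance 4.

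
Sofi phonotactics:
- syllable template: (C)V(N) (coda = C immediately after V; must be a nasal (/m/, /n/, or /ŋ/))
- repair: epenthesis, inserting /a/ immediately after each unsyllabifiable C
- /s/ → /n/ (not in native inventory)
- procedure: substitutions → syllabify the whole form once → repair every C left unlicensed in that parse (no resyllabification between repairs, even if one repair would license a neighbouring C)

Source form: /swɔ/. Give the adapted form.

nawɔ

Substitution: /s/ → /n/, giving /nwɔ/.
Syllabifying with onset maximization leaves /n/ stranded (only a nasal (/m/, /n/, or /ŋ/) is licensed in coda position; onsets are limited to one consonant).
Each unlicensed consonant becomes the onset of a new syllable: /n/ → /na/.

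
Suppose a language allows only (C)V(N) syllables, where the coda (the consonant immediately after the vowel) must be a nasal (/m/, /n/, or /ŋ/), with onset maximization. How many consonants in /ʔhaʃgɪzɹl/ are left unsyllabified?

Under (C)V(N), the unsyllabifiable consonants are /ʔ/, /ʃ/, /z/, /ɹ/, /l/ (only a nasal (/m/, /n/, or /ŋ/) is licensed in coda position; onsets are limited to one consonant).

5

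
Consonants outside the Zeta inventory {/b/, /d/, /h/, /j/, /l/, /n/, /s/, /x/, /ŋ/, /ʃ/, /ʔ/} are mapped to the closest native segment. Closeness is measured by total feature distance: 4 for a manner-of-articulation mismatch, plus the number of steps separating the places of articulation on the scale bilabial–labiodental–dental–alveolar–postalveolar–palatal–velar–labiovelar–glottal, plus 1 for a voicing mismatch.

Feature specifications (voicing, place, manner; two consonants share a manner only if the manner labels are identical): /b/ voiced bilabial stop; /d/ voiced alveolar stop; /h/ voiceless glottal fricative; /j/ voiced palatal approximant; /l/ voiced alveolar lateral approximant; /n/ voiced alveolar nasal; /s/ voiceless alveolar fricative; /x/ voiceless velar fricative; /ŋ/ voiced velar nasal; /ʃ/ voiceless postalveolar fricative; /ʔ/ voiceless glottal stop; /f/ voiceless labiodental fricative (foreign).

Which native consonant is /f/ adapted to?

/s/ is closest: same manner (fricative), place distance 2 (labiodental→alveolar), same voicing; total 2. Next closest is /ʃ/ at distance 3.

s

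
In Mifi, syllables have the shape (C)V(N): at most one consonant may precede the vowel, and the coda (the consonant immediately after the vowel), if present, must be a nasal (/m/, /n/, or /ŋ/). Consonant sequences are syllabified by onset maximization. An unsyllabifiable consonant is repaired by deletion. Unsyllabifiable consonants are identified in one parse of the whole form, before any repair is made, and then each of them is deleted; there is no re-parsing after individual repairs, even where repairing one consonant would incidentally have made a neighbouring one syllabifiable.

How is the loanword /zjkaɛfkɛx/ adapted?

kaɛkɛ

Under (C)V(N), the unsyllabifiable consonants are /z/, /j/, /f/, /x/ (only a nasal (/m/, /n/, or /ŋ/) is licensed in coda position; onsets are limited to one consonant).
Deleting the stranded consonants removes /z/, /j/, /f/, /x/.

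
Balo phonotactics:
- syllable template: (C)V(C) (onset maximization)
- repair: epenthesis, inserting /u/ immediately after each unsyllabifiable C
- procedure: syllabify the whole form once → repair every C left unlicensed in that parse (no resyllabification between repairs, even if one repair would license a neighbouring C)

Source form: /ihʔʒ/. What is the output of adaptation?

ihʔuʒu

Under (C)V(C), the unsyllabifiable consonants are /ʔ/, /ʒ/ (at most one coda consonant is licensed; onsets are limited to one consonant).
Inserting the epenthetic vowel yields /ʔ/ → /ʔu/, /ʒ/ → /ʒu/.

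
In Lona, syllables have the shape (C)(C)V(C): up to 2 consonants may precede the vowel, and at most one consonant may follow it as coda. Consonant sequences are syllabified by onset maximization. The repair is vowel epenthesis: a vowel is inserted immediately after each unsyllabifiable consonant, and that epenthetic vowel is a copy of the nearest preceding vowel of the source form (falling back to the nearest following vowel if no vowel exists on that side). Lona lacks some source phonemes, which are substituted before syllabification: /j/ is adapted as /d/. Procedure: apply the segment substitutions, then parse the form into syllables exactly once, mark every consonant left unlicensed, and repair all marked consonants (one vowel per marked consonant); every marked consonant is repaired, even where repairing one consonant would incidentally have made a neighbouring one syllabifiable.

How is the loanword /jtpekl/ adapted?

detpekle

Substitution: /j/ → /d/, giving /dtpekl/.
Syllabifying with onset maximization leaves /d/, /l/ stranded (at most one coda consonant is licensed; onsets may contain at most 2 consonants).
Epenthesis after each stranded consonant: /d/ → /de/, /l/ → /le/.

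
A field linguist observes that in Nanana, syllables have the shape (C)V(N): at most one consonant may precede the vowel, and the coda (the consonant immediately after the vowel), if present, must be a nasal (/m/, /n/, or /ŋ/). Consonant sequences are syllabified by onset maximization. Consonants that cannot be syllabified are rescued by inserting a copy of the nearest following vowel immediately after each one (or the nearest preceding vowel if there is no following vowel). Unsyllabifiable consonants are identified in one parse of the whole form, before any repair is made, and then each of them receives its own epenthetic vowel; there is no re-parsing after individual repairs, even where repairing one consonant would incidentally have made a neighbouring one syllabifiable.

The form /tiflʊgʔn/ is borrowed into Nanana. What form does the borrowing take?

Syllabifying with onset maximization leaves /f/, /g/, /ʔ/, /n/ stranded (only a nasal (/m/, /n/, or /ŋ/) is licensed in coda position; onsets are limited to one consonant).
Inserting the epenthetic vowel yields /f/ → /fʊ/, /g/ → /gʊ/, /ʔ/ → /ʔʊ/, /n/ → /nʊ/.

tifʊlʊgʊʔʊnʊ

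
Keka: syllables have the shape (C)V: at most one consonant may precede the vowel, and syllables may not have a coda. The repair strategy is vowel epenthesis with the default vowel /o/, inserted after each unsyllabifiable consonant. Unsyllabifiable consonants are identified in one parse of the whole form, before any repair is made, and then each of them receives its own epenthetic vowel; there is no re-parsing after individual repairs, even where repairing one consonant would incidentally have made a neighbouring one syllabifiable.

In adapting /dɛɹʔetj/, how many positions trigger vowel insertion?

3

The unsyllabifiable consonants are /ɹ/, /t/, /j/; each receives one epenthetic vowel.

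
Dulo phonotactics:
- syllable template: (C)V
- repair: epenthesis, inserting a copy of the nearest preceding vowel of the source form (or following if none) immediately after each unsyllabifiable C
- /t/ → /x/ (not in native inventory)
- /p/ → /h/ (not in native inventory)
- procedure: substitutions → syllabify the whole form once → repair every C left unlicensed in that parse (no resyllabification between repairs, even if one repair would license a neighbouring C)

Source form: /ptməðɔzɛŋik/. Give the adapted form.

Substitution: /p/ → /h/, /t/ → /x/, giving /hxməðɔzɛŋik/.
Under (C)V, the unsyllabifiable consonants are /h/, /x/, /k/ (no codas are permitted; onsets are limited to one consonant).
Each unlicensed consonant becomes the onset of a new syllable: /h/ → /hə/, /x/ → /xə/, /k/ → /ki/.

həxəməðɔzɛŋiki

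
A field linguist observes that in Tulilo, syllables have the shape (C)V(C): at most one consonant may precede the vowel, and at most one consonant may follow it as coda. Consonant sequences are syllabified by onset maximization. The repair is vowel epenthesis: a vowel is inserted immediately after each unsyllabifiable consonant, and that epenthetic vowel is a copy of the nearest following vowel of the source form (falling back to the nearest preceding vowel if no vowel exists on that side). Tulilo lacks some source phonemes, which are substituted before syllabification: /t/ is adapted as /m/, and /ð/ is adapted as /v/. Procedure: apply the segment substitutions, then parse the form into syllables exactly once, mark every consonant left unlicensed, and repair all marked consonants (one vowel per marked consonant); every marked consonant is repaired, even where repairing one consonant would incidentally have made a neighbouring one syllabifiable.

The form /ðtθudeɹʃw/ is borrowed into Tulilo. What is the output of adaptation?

vumuθudeɹʃewe

Substitution: /ð/ → /v/, /t/ → /m/, giving /vmθudeɹʃw/.
The consonants /v/, /m/, /ʃ/, /w/ cannot be parsed into a legal (C)V(C) syllable (at most one coda consonant is licensed; onsets are limited to one consonant).
Epenthesis after each stranded consonant: /v/ → /vu/, /m/ → /mu/, /ʃ/ → /ʃe/, /w/ → /we/.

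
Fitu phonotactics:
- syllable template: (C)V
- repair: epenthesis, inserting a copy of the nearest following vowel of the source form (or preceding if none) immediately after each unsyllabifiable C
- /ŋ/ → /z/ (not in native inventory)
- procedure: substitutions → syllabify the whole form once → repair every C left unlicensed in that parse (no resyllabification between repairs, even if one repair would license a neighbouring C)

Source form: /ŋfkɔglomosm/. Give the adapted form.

Substitution: /ŋ/ → /z/, giving /zfkɔglomosm/.
Syllabifying with onset maximization leaves /z/, /f/, /g/, /s/, /m/ stranded (no codas are permitted; onsets are limited to one consonant).
Epenthesis after each stranded consonant: /z/ → /zɔ/, /f/ → /fɔ/, /g/ → /go/, /s/ → /so/, /m/ → /mo/.

zɔfɔkɔgolomosomo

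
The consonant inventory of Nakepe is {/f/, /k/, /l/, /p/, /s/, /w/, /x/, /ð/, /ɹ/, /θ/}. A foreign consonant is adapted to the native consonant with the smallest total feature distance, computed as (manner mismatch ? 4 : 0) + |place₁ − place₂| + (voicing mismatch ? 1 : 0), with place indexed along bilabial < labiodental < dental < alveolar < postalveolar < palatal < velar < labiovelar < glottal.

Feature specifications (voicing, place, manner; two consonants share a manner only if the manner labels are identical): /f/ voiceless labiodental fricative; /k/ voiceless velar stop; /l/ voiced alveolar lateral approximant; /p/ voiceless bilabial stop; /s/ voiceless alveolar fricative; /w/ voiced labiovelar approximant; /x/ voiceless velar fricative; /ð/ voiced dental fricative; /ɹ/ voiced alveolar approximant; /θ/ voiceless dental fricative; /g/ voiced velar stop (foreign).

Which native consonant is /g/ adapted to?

/k/ is closest: same manner (stop), place distance 0 (velar→velar), voicing differs (+1); total 1. Next closest is /w/ at distance 5.

k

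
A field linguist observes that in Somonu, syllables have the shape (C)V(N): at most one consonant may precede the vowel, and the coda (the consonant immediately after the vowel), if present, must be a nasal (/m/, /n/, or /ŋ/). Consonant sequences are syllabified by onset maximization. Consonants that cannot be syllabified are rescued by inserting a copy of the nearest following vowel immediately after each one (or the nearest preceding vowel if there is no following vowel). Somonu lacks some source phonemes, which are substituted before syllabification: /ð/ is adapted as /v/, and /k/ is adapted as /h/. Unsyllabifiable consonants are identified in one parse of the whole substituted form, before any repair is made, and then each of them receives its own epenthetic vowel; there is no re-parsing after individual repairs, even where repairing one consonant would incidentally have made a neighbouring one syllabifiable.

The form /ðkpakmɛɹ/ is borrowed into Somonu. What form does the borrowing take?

Substitution: /ð/ → /v/, /k/ → /h/, giving /vhpahmɛɹ/.
The consonants /v/, /h/, /h/, /ɹ/ cannot be parsed into a legal (C)V(N) syllable (only a nasal (/m/, /n/, or /ŋ/) is licensed in coda position; onsets are limited to one consonant).
Inserting the epenthetic vowel yields /v/ → /va/, /h/ → /ha/, /h/ → /hɛ/, /ɹ/ → /ɹɛ/.

vahapahɛmɛɹɛ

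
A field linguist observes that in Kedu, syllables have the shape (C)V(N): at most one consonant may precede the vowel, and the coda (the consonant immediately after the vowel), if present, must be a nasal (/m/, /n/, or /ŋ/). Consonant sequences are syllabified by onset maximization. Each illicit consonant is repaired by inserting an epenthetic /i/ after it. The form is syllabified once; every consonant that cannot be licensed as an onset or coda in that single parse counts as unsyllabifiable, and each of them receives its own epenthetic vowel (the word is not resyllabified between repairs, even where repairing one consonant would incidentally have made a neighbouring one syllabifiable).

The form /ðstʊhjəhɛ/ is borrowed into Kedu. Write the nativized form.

Under (C)V(N), the unsyllabifiable consonants are /ð/, /s/, /h/ (only a nasal (/m/, /n/, or /ŋ/) is licensed in coda position; onsets are limited to one consonant).
Inserting the epenthetic vowel yields /ð/ → /ði/, /s/ → /si/, /h/ → /hi/.

ðisitʊhijəhɛ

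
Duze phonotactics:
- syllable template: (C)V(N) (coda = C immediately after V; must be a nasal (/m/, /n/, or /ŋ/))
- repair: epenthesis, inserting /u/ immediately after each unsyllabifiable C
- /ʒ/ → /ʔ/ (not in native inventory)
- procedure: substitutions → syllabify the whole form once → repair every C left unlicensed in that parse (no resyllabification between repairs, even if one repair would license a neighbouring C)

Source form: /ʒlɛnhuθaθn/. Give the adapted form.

Substitution: /ʒ/ → /ʔ/, giving /ʔlɛnhuθaθn/.
Syllabifying with onset maximization leaves /ʔ/, /θ/, /n/ stranded (only a nasal (/m/, /n/, or /ŋ/) is licensed in coda position; onsets are limited to one consonant).
Epenthesis after each stranded consonant: /ʔ/ → /ʔu/, /θ/ → /θu/, /n/ → /nu/.

ʔulɛnhuθaθunu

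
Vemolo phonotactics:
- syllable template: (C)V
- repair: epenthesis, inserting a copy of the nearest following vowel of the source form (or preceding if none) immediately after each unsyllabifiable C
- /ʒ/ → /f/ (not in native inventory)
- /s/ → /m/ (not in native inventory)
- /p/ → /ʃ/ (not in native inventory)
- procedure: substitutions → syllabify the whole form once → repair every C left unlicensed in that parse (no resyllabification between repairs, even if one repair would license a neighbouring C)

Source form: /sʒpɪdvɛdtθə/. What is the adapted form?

mɪfɪʃɪdɛvɛdətəθə

Substitution: /s/ → /m/, /ʒ/ → /f/, /p/ → /ʃ/, giving /mfʃɪdvɛdtθə/.
The consonants /m/, /f/, /d/, /d/, /t/ cannot be parsed into a legal (C)V syllable (no codas are permitted; onsets are limited to one consonant).
Each unlicensed consonant becomes the onset of a new syllable: /m/ → /mɪ/, /f/ → /fɪ/, /d/ → /dɛ/, /d/ → /də/, /t/ → /tə/.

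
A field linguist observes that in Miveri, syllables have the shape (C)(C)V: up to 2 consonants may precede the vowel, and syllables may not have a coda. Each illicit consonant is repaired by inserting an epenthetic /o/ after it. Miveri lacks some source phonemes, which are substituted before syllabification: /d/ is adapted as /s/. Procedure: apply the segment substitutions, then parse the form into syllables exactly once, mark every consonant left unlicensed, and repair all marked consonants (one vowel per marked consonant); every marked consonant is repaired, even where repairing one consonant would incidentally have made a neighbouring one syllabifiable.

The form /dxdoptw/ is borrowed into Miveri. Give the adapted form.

soxsopotowo

Substitution: /d/ → /s/, giving /sxsoptw/.
The consonants /s/, /p/, /t/, /w/ cannot be parsed into a legal (C)(C)V syllable (no codas are permitted; onsets may contain at most 2 consonants).
Inserting the epenthetic vowel yields /s/ → /so/, /p/ → /po/, /t/ → /to/, /w/ → /wo/.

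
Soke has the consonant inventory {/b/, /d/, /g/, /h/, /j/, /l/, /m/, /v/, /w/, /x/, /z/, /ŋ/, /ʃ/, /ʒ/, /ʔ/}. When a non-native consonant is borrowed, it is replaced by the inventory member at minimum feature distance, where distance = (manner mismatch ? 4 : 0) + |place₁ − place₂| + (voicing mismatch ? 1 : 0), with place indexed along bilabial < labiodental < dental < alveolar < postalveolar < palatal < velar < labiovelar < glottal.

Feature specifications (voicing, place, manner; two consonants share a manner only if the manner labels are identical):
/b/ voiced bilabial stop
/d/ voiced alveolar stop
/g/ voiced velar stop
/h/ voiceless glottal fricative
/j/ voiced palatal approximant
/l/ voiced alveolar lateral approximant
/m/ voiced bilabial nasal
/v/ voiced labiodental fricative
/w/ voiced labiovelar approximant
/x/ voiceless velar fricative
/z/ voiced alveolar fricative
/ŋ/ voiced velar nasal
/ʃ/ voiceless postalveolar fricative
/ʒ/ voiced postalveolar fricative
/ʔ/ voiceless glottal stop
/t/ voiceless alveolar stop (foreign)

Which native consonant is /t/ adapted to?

d

/d/ is closest: same manner (stop), place distance 0 (alveolar→alveolar), voicing differs (+1); total 1. Next closest is /b/ at distance 4.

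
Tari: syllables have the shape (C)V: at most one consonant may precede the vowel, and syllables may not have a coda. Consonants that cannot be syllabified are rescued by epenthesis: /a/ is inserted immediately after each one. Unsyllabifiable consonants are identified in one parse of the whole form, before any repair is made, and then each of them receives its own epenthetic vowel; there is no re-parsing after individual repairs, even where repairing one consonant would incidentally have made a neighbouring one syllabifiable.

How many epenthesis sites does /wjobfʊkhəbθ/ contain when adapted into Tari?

5

The unsyllabifiable consonants are /w/, /b/, /k/, /b/, /θ/; each receives one epenthetic vowel.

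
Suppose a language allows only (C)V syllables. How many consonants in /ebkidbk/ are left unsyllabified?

Syllabifying with onset maximization leaves /b/, /d/, /b/, /k/ stranded (no codas are permitted; onsets are limited to one consonant).

4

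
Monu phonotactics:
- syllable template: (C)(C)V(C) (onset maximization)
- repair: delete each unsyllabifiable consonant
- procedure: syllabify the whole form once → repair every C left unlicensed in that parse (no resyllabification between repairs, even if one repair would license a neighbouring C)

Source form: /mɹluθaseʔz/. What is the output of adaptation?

ɹluθaseʔ

Syllabifying with onset maximization leaves /m/, /z/ stranded (at most one coda consonant is licensed; onsets may contain at most 2 consonants).
Deleting the stranded consonants removes /m/, /z/.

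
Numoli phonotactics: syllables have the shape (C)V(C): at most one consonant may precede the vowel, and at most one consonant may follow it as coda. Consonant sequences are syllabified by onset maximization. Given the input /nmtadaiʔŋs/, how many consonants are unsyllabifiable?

Syllabifying with onset maximization leaves /n/, /m/, /ŋ/, /s/ stranded (at most one coda consonant is licensed; onsets are limited to one consonant).

4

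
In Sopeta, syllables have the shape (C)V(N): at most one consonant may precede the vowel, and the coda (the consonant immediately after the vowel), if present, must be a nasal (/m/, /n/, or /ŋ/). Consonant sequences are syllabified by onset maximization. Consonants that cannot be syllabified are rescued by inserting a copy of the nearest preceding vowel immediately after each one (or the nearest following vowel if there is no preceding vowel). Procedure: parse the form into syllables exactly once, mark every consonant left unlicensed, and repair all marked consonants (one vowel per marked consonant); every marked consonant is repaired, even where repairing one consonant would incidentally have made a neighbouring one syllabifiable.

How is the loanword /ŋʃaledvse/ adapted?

Syllabifying with onset maximization leaves /ŋ/, /d/, /v/ stranded (only a nasal (/m/, /n/, or /ŋ/) is licensed in coda position; onsets are limited to one consonant).
Epenthesis after each stranded consonant: /ŋ/ → /ŋa/, /d/ → /de/, /v/ → /ve/.

ŋaʃaledevese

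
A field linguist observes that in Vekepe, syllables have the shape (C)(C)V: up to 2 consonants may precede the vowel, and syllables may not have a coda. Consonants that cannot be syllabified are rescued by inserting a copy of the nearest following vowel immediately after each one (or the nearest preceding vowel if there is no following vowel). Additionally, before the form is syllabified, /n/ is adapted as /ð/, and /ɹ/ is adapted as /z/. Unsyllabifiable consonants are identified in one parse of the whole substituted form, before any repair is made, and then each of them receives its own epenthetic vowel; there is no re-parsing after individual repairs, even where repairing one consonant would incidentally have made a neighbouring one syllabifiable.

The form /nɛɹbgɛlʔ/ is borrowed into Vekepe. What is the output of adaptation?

ðɛzɛbgɛlɛʔɛ

Substitution: /n/ → /ð/, /ɹ/ → /z/, giving /ðɛzbgɛlʔ/.
Syllabifying with onset maximization leaves /z/, /l/, /ʔ/ stranded (no codas are permitted; onsets may contain at most 2 consonants).
Each unlicensed consonant becomes the onset of a new syllable: /z/ → /zɛ/, /l/ → /lɛ/, /ʔ/ → /ʔɛ/.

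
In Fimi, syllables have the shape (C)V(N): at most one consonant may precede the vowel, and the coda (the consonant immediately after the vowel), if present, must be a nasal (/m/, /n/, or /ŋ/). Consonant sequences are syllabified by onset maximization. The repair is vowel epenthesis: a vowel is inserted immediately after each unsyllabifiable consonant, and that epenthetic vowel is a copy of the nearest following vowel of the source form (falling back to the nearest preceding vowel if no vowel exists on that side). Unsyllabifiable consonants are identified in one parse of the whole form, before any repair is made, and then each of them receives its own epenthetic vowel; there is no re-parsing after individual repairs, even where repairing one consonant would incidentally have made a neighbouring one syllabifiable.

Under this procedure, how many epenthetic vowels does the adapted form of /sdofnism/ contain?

The unsyllabifiable consonants are /s/, /f/, /s/, /m/; each receives one epenthetic vowel.

4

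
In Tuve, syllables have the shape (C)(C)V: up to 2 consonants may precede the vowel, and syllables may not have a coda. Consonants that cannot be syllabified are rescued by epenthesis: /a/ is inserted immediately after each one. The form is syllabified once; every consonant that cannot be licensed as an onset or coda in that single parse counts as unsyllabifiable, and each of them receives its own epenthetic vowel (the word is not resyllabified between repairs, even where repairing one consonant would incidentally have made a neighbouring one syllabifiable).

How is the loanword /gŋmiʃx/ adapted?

gaŋmiʃaxa

Syllabifying with onset maximization leaves /g/, /ʃ/, /x/ stranded (no codas are permitted; onsets may contain at most 2 consonants).
Inserting the epenthetic vowel yields /g/ → /ga/, /ʃ/ → /ʃa/, /x/ → /xa/.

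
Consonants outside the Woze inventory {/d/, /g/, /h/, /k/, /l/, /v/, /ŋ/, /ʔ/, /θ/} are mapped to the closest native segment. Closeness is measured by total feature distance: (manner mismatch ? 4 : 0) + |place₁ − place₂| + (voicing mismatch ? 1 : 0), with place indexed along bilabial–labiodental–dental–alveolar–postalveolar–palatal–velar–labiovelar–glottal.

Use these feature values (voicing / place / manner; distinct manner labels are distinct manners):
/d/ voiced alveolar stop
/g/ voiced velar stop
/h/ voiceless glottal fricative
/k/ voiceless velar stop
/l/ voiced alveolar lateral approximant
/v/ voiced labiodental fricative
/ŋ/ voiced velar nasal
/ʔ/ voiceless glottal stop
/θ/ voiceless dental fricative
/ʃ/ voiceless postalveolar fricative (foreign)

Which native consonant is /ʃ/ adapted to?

/θ/ is closest: same manner (fricative), place distance 2 (postalveolar→dental), same voicing; total 2. Next closest is /h/ at distance 4.

θ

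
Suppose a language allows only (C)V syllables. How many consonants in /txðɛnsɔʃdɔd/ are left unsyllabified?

5

Under (C)V, the unsyllabifiable consonants are /t/, /x/, /n/, /ʃ/, /d/ (no codas are permitted; onsets are limited to one consonant).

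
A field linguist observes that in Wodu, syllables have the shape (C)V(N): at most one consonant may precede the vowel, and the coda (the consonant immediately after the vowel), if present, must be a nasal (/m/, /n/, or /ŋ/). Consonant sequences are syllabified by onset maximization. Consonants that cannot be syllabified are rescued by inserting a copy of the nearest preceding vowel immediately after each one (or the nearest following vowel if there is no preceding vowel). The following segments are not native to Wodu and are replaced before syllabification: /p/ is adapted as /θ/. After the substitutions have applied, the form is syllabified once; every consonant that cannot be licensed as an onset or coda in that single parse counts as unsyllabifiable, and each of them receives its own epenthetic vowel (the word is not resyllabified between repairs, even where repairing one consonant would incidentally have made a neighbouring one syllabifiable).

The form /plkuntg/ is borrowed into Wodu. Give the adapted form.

θulukuntugu

Substitution: /p/ → /θ/, giving /θlkuntg/.
Syllabifying with onset maximization leaves /θ/, /l/, /t/, /g/ stranded (only a nasal (/m/, /n/, or /ŋ/) is licensed in coda position; onsets are limited to one consonant).
Each unlicensed consonant becomes the onset of a new syllable: /θ/ → /θu/, /l/ → /lu/, /t/ → /tu/, /g/ → /gu/.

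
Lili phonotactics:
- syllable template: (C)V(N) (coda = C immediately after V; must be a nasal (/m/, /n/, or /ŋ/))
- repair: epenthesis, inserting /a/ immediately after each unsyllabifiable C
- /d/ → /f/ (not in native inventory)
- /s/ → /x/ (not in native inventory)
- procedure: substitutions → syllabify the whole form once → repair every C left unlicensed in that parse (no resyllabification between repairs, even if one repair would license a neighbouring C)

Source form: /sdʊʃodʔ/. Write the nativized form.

xafʊʃofaʔa

Substitution: /s/ → /x/, /d/ → /f/, giving /xfʊʃofʔ/.
Under (C)V(N), the unsyllabifiable consonants are /x/, /f/, /ʔ/ (only a nasal (/m/, /n/, or /ŋ/) is licensed in coda position; onsets are limited to one consonant).
Epenthesis after each stranded consonant: /x/ → /xa/, /f/ → /fa/, /ʔ/ → /ʔa/.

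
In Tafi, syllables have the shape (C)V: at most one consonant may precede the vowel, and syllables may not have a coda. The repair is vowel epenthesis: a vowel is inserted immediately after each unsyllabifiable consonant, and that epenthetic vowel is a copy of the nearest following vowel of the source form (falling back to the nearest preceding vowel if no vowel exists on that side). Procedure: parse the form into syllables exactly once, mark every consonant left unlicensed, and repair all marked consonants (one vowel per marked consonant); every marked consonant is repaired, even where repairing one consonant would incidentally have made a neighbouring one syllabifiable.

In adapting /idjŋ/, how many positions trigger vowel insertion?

The unsyllabifiable consonants are /d/, /j/, /ŋ/; each receives one epenthetic vowel.

3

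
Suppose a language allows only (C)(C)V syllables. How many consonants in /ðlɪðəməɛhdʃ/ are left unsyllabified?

3

The consonants /h/, /d/, /ʃ/ cannot be parsed into a legal (C)(C)V syllable (no codas are permitted; onsets may contain at most 2 consonants).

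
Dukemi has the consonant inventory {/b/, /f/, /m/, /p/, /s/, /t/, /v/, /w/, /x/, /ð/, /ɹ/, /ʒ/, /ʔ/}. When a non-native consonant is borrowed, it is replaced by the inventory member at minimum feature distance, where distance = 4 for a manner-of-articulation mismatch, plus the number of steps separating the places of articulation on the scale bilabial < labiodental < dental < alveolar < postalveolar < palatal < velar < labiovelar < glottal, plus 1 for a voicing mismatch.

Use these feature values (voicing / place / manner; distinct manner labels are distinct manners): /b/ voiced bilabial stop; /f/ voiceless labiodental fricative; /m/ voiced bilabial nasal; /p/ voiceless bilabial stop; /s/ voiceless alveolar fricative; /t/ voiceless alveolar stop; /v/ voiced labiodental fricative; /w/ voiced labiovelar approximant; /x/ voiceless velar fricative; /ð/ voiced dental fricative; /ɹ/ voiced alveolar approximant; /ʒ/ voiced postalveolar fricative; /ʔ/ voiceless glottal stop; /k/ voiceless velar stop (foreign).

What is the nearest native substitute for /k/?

/ʔ/ is closest: same manner (stop), place distance 2 (velar→glottal), same voicing; total 2. Next closest is /t/ at distance 3.

ʔ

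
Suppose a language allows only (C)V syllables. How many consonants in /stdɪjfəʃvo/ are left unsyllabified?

Syllabifying with onset maximization leaves /s/, /t/, /j/, /ʃ/ stranded (no codas are permitted; onsets are limited to one consonant).

4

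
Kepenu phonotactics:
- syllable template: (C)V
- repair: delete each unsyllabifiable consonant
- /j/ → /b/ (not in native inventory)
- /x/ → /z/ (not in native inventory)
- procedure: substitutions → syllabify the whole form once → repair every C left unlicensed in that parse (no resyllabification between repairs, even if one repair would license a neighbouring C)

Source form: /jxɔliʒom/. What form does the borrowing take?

Substitution: /j/ → /b/, /x/ → /z/, giving /bzɔliʒom/.
The consonants /b/, /m/ cannot be parsed into a legal (C)V syllable (no codas are permitted; onsets are limited to one consonant).
Deleting the stranded consonants removes /b/, /m/.

zɔliʒo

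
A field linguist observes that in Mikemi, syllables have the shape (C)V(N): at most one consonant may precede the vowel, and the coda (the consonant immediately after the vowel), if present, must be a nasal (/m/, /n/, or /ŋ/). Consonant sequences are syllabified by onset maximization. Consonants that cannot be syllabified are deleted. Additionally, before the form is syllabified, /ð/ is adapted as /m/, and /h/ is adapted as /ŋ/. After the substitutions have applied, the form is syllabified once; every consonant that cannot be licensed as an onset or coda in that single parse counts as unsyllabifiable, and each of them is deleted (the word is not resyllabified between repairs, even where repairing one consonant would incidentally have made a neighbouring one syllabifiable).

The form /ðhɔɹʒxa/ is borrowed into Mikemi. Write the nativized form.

ŋɔxa

Substitution: /ð/ → /m/, /h/ → /ŋ/, giving /mŋɔɹʒxa/.
Under (C)V(N), the unsyllabifiable consonants are /m/, /ɹ/, /ʒ/ (only a nasal (/m/, /n/, or /ŋ/) is licensed in coda position; onsets are limited to one consonant).
Deleting the stranded consonants removes /m/, /ɹ/, /ʒ/.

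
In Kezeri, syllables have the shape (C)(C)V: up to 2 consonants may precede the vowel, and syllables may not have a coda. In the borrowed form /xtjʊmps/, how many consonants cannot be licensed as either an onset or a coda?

Syllabifying with onset maximization leaves /x/, /m/, /p/, /s/ stranded (no codas are permitted; onsets may contain at most 2 consonants).

4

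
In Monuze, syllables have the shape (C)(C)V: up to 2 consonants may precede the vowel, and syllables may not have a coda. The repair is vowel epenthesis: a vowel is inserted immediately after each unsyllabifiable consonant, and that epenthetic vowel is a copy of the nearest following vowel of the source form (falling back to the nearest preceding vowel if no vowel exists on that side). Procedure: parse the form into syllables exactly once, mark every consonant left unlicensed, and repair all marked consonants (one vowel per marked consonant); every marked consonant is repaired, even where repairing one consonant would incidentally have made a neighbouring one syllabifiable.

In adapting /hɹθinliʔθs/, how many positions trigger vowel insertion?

The unsyllabifiable consonants are /h/, /ʔ/, /θ/, /s/; each receives one epenthetic vowel.

4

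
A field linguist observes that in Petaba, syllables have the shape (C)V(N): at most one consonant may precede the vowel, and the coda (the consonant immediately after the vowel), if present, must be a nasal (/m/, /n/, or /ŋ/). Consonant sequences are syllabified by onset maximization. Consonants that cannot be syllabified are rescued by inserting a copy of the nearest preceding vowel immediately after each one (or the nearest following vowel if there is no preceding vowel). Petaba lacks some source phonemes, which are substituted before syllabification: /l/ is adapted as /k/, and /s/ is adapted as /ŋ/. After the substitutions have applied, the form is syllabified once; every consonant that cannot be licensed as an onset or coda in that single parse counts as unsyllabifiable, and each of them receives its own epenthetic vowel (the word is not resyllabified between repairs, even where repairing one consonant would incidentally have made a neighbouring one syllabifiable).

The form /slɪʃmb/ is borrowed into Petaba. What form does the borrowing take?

Substitution: /s/ → /ŋ/, /l/ → /k/, giving /ŋkɪʃmb/.
Under (C)V(N), the unsyllabifiable consonants are /ŋ/, /ʃ/, /m/, /b/ (only a nasal (/m/, /n/, or /ŋ/) is licensed in coda position; onsets are limited to one consonant).
Inserting the epenthetic vowel yields /ŋ/ → /ŋɪ/, /ʃ/ → /ʃɪ/, /m/ → /mɪ/, /b/ → /bɪ/.

ŋɪkɪʃɪmɪbɪ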